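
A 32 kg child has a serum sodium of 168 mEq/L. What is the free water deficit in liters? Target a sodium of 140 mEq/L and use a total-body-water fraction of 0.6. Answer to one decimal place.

3.8 L

TBW = 0.6 · 32 = 19.2 L
Free water deficit = TBW · (Na/140 − 1)
= 19.2 · (168/140 − 1)
= 19.2 · 0.2
= 3.84 L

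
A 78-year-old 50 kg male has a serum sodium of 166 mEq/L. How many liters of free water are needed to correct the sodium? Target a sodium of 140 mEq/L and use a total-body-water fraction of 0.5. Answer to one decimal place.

TBW = 0.5 · 50 = 25 L
Free water deficit = TBW · (Na/140 − 1)
= 25 · (166/140 − 1)
= 25 · 0.1857
= 4.64 L

4.6 L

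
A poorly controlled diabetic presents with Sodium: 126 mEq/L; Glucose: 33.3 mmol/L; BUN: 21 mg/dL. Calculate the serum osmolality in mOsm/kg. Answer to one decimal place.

Calculated osmolality = 2·Na + glucose + BUN/2.8
= 2·126 + 33.3 + 21/2.8
= 252 + 33.30 + 7.50
= 292.8 mOsm/kg

292.8 mOsm/kg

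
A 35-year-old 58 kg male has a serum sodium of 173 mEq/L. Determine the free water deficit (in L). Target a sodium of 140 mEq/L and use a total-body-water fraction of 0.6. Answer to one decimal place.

8.2 L

TBW = 0.6 · 58 = 34.8 L
Free water deficit = TBW · (Na/140 − 1)
= 34.8 · (173/140 − 1)
= 34.8 · 0.2357
= 8.2 L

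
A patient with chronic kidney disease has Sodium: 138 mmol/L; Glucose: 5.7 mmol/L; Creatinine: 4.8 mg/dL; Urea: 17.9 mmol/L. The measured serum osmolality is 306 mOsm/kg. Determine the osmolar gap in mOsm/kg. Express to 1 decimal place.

Calculated osmolality = 2·Na + glucose + urea
= 2·138 + 5.7 + 17.9
= 276 + 5.70 + 17.90
= 299.6 mOsm/kg ≈ 299.6 mOsm/kg
Osmolar gap = measured − calculated = 306 − 299.6 = 6.4 mOsm/kg

6.4 mOsm/kg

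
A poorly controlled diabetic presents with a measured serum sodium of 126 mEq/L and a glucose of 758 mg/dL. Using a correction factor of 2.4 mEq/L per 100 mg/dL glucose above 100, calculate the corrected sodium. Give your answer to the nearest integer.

Corrected Na = measured Na + 2.4 · (glucose − 100)/100
= 126 + 2.4 · (758 − 100)/100
= 126 + 15.8
= 141.8 mEq/L

142 mEq/L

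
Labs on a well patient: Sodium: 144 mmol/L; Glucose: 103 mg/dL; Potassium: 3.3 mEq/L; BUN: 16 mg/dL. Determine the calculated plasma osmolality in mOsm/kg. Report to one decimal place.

299.4 mOsm/kg

Calculated osmolality = 2·Na + glucose/18 + BUN/2.8
= 2·144 + 103/18 + 16/2.8
= 288 + 5.72 + 5.71
= 299.43 mOsm/kg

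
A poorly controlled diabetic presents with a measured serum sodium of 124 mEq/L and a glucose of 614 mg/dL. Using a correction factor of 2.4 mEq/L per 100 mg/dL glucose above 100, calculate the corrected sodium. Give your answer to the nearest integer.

136 mEq/L

Corrected Na = measured Na + 2.4 · (glucose − 100)/100
= 124 + 2.4 · (614 − 100)/100
= 124 + 12.3
= 136.3 mEq/L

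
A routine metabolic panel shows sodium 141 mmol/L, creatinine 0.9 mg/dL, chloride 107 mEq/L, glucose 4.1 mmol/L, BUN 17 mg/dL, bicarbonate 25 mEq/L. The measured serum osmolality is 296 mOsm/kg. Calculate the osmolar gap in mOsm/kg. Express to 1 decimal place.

Calculated osmolality = 2·Na + glucose + BUN/2.8
= 2·141 + 4.1 + 17/2.8
= 282 + 4.10 + 6.07
= 292.17 mOsm/kg ≈ 292.2 mOsm/kg
Osmolar gap = measured − calculated = 296 − 292.2 = 3.8 mOsm/kg

3.8 mOsm/kg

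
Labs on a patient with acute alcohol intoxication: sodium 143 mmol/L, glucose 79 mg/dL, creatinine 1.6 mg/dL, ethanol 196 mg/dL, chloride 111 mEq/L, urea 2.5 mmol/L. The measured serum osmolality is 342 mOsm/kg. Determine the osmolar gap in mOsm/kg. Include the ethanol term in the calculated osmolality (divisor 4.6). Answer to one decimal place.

6.5 mOsm/kg

Calculated osmolality = 2·Na + glucose/18 + urea + ethanol/4.6
= 2·143 + 79/18 + 2.5 + 196/4.6
= 286 + 4.39 + 2.50 + 42.61
= 335.5 mOsm/kg ≈ 335.5 mOsm/kg
Osmolar gap = measured − calculated = 342 − 335.5 = 6.5 mOsm/kg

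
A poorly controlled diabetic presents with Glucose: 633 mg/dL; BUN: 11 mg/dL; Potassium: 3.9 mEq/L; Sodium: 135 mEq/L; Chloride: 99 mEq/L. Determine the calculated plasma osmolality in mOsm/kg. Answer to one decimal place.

309.1 mOsm/kg

Calculated osmolality = 2·Na + glucose/18 + BUN/2.8
= 2·135 + 633/18 + 11/2.8
= 270 + 35.17 + 3.93
= 309.1 mOsm/kg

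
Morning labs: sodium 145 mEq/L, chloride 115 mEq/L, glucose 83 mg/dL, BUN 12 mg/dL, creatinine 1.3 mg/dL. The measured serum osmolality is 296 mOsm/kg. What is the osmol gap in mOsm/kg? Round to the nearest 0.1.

Calculated osmolality = 2·Na + glucose/18 + BUN/2.8
= 2·145 + 83/18 + 12/2.8
= 290 + 4.61 + 4.29
= 298.9 mOsm/kg ≈ 298.9 mOsm/kg
Osmolar gap = measured − calculated = 296 − 298.9 = -2.9 mOsm/kg

-2.9 mOsm/kg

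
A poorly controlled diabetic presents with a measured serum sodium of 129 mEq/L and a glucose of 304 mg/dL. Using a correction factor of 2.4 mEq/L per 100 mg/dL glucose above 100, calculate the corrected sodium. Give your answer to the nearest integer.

Corrected Na = measured Na + 2.4 · (glucose − 100)/100
= 129 + 2.4 · (304 − 100)/100
= 129 + 4.9
= 133.9 mEq/L

134 mEq/L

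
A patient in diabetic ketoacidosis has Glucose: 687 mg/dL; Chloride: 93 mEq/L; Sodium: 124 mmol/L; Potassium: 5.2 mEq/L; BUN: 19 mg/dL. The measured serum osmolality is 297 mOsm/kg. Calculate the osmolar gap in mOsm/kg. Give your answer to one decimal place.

4.0 mOsm/kg

Calculated osmolality = 2·Na + glucose/18 + BUN/2.8
= 2·124 + 687/18 + 19/2.8
= 248 + 38.17 + 6.79
= 292.96 mOsm/kg ≈ 293.0 mOsm/kg
Osmolar gap = measured − calculated = 297 − 293.0 = 4.0 mOsm/kg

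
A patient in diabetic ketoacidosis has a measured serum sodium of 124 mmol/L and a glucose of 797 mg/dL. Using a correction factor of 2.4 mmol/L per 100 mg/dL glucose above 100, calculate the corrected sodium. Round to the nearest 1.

141 mmol/L

Corrected Na = measured Na + 2.4 · (glucose − 100)/100
= 124 + 2.4 · (797 − 100)/100
= 124 + 16.7
= 140.7 mmol/L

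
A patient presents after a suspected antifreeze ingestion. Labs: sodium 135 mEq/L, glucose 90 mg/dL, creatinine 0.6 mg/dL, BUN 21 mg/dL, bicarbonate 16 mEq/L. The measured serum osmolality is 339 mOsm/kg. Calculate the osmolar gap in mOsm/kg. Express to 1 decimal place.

Calculated osmolality = 2·Na + glucose/18 + BUN/2.8
= 2·135 + 90/18 + 21/2.8
= 270 + 5 + 7.50
= 282.5 mOsm/kg ≈ 282.5 mOsm/kg
Osmolar gap = measured − calculated = 339 − 282.5 = 56.5 mOsm/kg

56.5 mOsm/kg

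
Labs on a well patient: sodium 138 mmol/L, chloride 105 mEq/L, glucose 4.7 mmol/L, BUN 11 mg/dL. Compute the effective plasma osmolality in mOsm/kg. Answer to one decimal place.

280.7 mOsm/kg

Effective osmolality excludes urea (freely permeant across cell membranes):
2·Na + glucose
= 2·138 + 4.7
= 276 + 4.7
= 280.7 mOsm/kg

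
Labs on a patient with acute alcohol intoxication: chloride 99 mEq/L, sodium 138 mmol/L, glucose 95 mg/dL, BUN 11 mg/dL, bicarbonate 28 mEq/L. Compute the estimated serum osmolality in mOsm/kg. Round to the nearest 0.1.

Calculated osmolality = 2·Na + glucose/18 + BUN/2.8
= 2·138 + 95/18 + 11/2.8
= 276 + 5.28 + 3.93
= 285.21 mOsm/kg

285.2 mOsm/kg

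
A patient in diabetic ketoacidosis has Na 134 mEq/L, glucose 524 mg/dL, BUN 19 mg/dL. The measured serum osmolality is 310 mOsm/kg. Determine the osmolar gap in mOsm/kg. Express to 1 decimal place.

6.1 mOsm/kg

Calculated osmolality = 2·Na + glucose/18 + BUN/2.8
= 2·134 + 524/18 + 19/2.8
= 268 + 29.11 + 6.79
= 303.9 mOsm/kg ≈ 303.9 mOsm/kg
Osmolar gap = measured − calculated = 310 − 303.9 = 6.1 mOsm/kg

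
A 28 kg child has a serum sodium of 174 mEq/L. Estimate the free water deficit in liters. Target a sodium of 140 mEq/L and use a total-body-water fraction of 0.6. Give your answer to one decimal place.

4.1 L

TBW = 0.6 · 28 = 16.8 L
Free water deficit = TBW · (Na/140 − 1)
= 16.8 · (174/140 − 1)
= 16.8 · 0.2429
= 4.08 L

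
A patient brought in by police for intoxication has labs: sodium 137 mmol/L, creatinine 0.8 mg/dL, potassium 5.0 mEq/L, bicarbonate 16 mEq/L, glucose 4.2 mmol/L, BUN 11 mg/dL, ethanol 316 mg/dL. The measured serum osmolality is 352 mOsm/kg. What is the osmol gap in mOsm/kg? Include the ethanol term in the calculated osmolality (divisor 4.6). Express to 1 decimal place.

Calculated osmolality = 2·Na + glucose + BUN/2.8 + ethanol/4.6
= 2·137 + 4.2 + 11/2.8 + 316/4.6
= 274 + 4.20 + 3.93 + 68.70
= 350.83 mOsm/kg ≈ 350.8 mOsm/kg
Osmolar gap = measured − calculated = 352 − 350.8 = 1.2 mOsm/kg

1.2 mOsm/kg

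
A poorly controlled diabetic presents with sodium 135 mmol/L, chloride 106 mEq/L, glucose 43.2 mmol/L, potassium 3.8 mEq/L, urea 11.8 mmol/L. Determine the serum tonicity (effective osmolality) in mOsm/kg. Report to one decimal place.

Effective osmolality excludes urea (freely permeant across cell membranes):
2·Na + glucose
= 2·135 + 43.2
= 270 + 43.2
= 313.2 mOsm/kg

313.2 mOsm/kg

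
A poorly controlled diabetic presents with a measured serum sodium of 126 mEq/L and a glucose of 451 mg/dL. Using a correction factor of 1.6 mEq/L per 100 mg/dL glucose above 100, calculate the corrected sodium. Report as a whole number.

132 mEq/L

Corrected Na = measured Na + 1.6 · (glucose − 100)/100
= 126 + 1.6 · (451 − 100)/100
= 126 + 5.6
= 131.6 mEq/L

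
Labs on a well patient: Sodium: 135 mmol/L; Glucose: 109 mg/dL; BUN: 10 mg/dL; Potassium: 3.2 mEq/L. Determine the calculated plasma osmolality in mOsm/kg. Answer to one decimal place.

279.6 mOsm/kg

Calculated osmolality = 2·Na + glucose/18 + BUN/2.8
= 2·135 + 109/18 + 10/2.8
= 270 + 6.06 + 3.57
= 279.63 mOsm/kg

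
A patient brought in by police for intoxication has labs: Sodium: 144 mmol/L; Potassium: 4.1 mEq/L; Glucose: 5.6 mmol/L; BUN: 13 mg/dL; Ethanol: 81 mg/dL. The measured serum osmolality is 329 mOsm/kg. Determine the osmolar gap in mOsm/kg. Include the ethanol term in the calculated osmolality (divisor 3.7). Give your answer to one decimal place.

8.9 mOsm/kg

Calculated osmolality = 2·Na + glucose + BUN/2.8 + ethanol/3.7
= 2·144 + 5.6 + 13/2.8 + 81/3.7
= 288 + 5.60 + 4.64 + 21.89
= 320.13 mOsm/kg ≈ 320.1 mOsm/kg
Osmolar gap = measured − calculated = 329 − 320.1 = 8.9 mOsm/kg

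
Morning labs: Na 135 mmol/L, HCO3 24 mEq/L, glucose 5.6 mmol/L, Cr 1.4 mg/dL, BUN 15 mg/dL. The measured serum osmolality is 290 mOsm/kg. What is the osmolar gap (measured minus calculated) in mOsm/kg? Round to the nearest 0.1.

Calculated osmolality = 2·Na + glucose + BUN/2.8
= 2·135 + 5.6 + 15/2.8
= 270 + 5.60 + 5.36
= 280.96 mOsm/kg ≈ 281.0 mOsm/kg
Osmolar gap = measured − calculated = 290 − 281.0 = 9.0 mOsm/kg

9.0 mOsm/kg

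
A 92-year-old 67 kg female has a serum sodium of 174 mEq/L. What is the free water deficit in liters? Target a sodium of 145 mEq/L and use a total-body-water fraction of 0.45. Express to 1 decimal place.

TBW = 0.45 · 67 = 30.15 L
Free water deficit = TBW · (Na/145 − 1)
= 30.15 · (174/145 − 1)
= 30.15 · 0.2
= 6.03 L

6.0 L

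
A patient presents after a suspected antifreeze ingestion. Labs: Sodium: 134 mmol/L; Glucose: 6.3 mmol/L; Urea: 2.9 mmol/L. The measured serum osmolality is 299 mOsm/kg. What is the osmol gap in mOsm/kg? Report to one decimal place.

21.8 mOsm/kg

Calculated osmolality = 2·Na + glucose + urea
= 2·134 + 6.3 + 2.9
= 268 + 6.30 + 2.90
= 277.2 mOsm/kg ≈ 277.2 mOsm/kg
Osmolar gap = measured − calculated = 299 − 277.2 = 21.8 mOsm/kg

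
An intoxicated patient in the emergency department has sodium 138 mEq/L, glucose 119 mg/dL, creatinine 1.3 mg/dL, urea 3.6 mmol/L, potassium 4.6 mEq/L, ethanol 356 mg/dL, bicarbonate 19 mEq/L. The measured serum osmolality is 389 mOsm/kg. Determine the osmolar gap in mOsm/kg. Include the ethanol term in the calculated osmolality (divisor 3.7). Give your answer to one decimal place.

Calculated osmolality = 2·Na + glucose/18 + urea + ethanol/3.7
= 2·138 + 119/18 + 3.6 + 356/3.7
= 276 + 6.61 + 3.60 + 96.22
= 382.43 mOsm/kg ≈ 382.4 mOsm/kg
Osmolar gap = measured − calculated = 389 − 382.4 = 6.6 mOsm/kg

6.6 mOsm/kg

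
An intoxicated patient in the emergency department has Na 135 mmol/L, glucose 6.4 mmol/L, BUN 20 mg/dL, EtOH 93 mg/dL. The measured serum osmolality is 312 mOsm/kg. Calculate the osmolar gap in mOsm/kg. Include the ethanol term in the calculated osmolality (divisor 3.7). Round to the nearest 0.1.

Calculated osmolality = 2·Na + glucose + BUN/2.8 + ethanol/3.7
= 2·135 + 6.4 + 20/2.8 + 93/3.7
= 270 + 6.40 + 7.14 + 25.14
= 308.68 mOsm/kg ≈ 308.7 mOsm/kg
Osmolar gap = measured − calculated = 312 − 308.7 = 3.3 mOsm/kg

3.3 mOsm/kg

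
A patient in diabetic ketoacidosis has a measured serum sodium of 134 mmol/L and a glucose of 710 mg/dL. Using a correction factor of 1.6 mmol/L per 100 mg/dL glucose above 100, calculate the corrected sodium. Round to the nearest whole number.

144 mmol/L

Corrected Na = measured Na + 1.6 · (glucose − 100)/100
= 134 + 1.6 · (710 − 100)/100
= 134 + 9.8
= 143.8 mmol/L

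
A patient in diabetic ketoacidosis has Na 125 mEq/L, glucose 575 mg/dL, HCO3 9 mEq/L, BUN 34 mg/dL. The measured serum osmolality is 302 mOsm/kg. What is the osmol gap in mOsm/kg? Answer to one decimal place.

Calculated osmolality = 2·Na + glucose/18 + BUN/2.8
= 2·125 + 575/18 + 34/2.8
= 250 + 31.94 + 12.14
= 294.08 mOsm/kg ≈ 294.1 mOsm/kg
Osmolar gap = measured − calculated = 302 − 294.1 = 7.9 mOsm/kg

7.9 mOsm/kg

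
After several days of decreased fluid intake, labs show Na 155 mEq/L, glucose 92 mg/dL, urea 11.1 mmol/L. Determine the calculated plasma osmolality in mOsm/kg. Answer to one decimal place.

326.2 mOsm/kg

Calculated osmolality = 2·Na + glucose/18 + urea
= 2·155 + 92/18 + 11.1
= 310 + 5.11 + 11.10
= 326.21 mOsm/kg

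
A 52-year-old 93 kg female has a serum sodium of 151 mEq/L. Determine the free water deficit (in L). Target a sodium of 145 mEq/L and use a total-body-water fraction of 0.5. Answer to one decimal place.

TBW = 0.5 · 93 = 46.5 L
Free water deficit = TBW · (Na/145 − 1)
= 46.5 · (151/145 − 1)
= 46.5 · 0.0414
= 1.93 L

1.9 L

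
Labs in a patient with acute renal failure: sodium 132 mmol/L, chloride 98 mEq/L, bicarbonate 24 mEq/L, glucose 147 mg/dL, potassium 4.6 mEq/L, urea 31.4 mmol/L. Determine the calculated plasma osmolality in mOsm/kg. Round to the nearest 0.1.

Calculated osmolality = 2·Na + glucose/18 + urea
= 2·132 + 147/18 + 31.4
= 264 + 8.17 + 31.40
= 303.57 mOsm/kg

303.6 mOsm/kg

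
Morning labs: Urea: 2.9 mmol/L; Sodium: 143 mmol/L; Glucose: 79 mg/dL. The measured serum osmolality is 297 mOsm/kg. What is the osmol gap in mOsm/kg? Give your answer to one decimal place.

3.7 mOsm/kg

Calculated osmolality = 2·Na + glucose/18 + urea
= 2·143 + 79/18 + 2.9
= 286 + 4.39 + 2.90
= 293.29 mOsm/kg ≈ 293.3 mOsm/kg
Osmolar gap = measured − calculated = 297 − 293.3 = 3.7 mOsm/kg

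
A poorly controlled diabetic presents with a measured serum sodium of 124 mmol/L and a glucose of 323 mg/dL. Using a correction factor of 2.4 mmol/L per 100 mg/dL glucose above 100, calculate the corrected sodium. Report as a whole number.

Corrected Na = measured Na + 2.4 · (glucose − 100)/100
= 124 + 2.4 · (323 − 100)/100
= 124 + 5.4
= 129.4 mmol/L

129 mmol/L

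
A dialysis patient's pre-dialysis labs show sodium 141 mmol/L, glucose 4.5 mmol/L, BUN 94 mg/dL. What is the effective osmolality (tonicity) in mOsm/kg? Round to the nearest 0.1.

Effective osmolality excludes urea (freely permeant across cell membranes):
2·Na + glucose
= 2·141 + 4.5
= 282 + 4.5
= 286.5 mOsm/kg

286.5 mOsm/kg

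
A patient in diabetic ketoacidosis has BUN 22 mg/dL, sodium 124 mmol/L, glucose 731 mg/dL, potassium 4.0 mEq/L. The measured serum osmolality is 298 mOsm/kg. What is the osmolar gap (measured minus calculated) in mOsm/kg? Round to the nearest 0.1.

Calculated osmolality = 2·Na + glucose/18 + BUN/2.8
= 2·124 + 731/18 + 22/2.8
= 248 + 40.61 + 7.86
= 296.47 mOsm/kg ≈ 296.5 mOsm/kg
Osmolar gap = measured − calculated = 298 − 296.5 = 1.5 mOsm/kg

1.5 mOsm/kg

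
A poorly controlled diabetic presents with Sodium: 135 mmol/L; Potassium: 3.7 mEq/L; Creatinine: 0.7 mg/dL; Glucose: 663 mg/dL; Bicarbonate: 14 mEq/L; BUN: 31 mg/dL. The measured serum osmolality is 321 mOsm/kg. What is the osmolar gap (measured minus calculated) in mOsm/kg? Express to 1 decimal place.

3.1 mOsm/kg

Calculated osmolality = 2·Na + glucose/18 + BUN/2.8
= 2·135 + 663/18 + 31/2.8
= 270 + 36.83 + 11.07
= 317.9 mOsm/kg ≈ 317.9 mOsm/kg
Osmolar gap = measured − calculated = 321 − 317.9 = 3.1 mOsm/kg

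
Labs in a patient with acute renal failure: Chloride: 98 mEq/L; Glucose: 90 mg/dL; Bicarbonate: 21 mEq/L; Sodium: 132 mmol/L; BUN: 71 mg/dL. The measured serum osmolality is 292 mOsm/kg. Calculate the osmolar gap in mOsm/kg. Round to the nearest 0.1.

Calculated osmolality = 2·Na + glucose/18 + BUN/2.8
= 2·132 + 90/18 + 71/2.8
= 264 + 5 + 25.36
= 294.36 mOsm/kg ≈ 294.4 mOsm/kg
Osmolar gap = measured − calculated = 292 − 294.4 = -2.4 mOsm/kg

-2.4 mOsm/kg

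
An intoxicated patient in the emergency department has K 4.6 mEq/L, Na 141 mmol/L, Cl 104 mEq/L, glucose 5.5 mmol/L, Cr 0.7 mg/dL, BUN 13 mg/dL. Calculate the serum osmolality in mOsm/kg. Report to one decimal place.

Calculated osmolality = 2·Na + glucose + BUN/2.8
= 2·141 + 5.5 + 13/2.8
= 282 + 5.50 + 4.64
= 292.14 mOsm/kg

292.1 mOsm/kg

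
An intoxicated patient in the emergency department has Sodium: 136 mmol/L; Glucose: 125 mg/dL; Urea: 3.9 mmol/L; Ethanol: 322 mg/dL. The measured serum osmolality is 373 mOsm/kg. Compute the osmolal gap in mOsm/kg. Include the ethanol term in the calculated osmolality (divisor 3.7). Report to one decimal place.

Calculated osmolality = 2·Na + glucose/18 + urea + ethanol/3.7
= 2·136 + 125/18 + 3.9 + 322/3.7
= 272 + 6.94 + 3.90 + 87.03
= 369.87 mOsm/kg ≈ 369.9 mOsm/kg
Osmolar gap = measured − calculated = 373 − 369.9 = 3.1 mOsm/kg

3.1 mOsm/kg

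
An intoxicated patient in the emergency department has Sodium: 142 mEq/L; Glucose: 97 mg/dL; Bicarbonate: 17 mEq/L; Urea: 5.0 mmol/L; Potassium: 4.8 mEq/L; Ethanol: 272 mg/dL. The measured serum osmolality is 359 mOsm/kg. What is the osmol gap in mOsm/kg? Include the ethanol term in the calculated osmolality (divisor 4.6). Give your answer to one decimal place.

5.5 mOsm/kg

Calculated osmolality = 2·Na + glucose/18 + urea + ethanol/4.6
= 2·142 + 97/18 + 5 + 272/4.6
= 284 + 5.39 + 5 + 59.13
= 353.52 mOsm/kg ≈ 353.5 mOsm/kg
Osmolar gap = measured − calculated = 359 − 353.5 = 5.5 mOsm/kg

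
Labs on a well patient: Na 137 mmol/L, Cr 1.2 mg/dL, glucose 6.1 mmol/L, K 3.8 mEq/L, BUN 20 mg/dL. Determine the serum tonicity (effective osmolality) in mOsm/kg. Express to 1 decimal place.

Effective osmolality excludes urea (freely permeant across cell membranes):
2·Na + glucose
= 2·137 + 6.1
= 274 + 6.1
= 280.1 mOsm/kg

280.1 mOsm/kg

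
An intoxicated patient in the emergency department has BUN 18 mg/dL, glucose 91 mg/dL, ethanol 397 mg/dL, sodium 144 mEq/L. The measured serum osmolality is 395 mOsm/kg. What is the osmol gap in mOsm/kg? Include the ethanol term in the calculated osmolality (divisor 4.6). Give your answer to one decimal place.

Calculated osmolality = 2·Na + glucose/18 + BUN/2.8 + ethanol/4.6
= 2·144 + 91/18 + 18/2.8 + 397/4.6
= 288 + 5.06 + 6.43 + 86.30
= 385.79 mOsm/kg ≈ 385.8 mOsm/kg
Osmolar gap = measured − calculated = 395 − 385.8 = 9.2 mOsm/kg

9.2 mOsm/kg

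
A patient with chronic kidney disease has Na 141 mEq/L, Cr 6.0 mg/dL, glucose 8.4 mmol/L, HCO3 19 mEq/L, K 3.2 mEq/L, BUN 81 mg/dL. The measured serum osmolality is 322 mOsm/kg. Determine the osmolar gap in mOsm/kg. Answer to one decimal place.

Calculated osmolality = 2·Na + glucose + BUN/2.8
= 2·141 + 8.4 + 81/2.8
= 282 + 8.40 + 28.93
= 319.33 mOsm/kg ≈ 319.3 mOsm/kg
Osmolar gap = measured − calculated = 322 − 319.3 = 2.7 mOsm/kg

2.7 mOsm/kg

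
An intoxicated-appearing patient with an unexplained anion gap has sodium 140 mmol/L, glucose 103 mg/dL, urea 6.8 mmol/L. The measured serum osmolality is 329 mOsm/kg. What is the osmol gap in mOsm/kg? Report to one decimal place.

36.5 mOsm/kg

Calculated osmolality = 2·Na + glucose/18 + urea
= 2·140 + 103/18 + 6.8
= 280 + 5.72 + 6.80
= 292.52 mOsm/kg ≈ 292.5 mOsm/kg
Osmolar gap = measured − calculated = 329 − 292.5 = 36.5 mOsm/kg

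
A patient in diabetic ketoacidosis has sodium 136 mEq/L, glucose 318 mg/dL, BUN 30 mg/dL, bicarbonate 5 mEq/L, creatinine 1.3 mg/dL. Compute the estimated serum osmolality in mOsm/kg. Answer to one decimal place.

300.4 mOsm/kg

Calculated osmolality = 2·Na + glucose/18 + BUN/2.8
= 2·136 + 318/18 + 30/2.8
= 272 + 17.67 + 10.71
= 300.38 mOsm/kg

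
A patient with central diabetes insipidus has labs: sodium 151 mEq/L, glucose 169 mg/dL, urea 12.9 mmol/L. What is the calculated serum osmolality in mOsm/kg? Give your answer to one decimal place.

324.3 mOsm/kg

Calculated osmolality = 2·Na + glucose/18 + urea
= 2·151 + 169/18 + 12.9
= 302 + 9.39 + 12.90
= 324.29 mOsm/kg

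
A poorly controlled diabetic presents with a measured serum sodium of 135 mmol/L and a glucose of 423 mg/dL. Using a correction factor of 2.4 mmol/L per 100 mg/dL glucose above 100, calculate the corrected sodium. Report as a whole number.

Corrected Na = measured Na + 2.4 · (glucose − 100)/100
= 135 + 2.4 · (423 − 100)/100
= 135 + 7.8
= 142.8 mmol/L

143 mmol/L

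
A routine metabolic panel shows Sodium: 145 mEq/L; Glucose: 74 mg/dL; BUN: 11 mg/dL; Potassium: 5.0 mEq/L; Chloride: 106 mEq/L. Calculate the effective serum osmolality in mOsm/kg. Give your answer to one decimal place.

Effective osmolality excludes urea (freely permeant across cell membranes):
2·Na + glucose/18
= 2·145 + 74/18
= 290 + 4.11
= 294.11 mOsm/kg

294.1 mOsm/kg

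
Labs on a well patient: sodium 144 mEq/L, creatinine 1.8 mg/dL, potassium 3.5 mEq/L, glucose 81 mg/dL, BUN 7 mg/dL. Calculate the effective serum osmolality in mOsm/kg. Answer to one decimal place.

Effective osmolality excludes urea (freely permeant across cell membranes):
2·Na + glucose/18
= 2·144 + 81/18
= 288 + 4.5
= 292.5 mOsm/kg

292.5 mOsm/kg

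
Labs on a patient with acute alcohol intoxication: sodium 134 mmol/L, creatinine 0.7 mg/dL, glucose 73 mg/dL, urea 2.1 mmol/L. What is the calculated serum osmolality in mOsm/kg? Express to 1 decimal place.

274.2 mOsm/kg

Calculated osmolality = 2·Na + glucose/18 + urea
= 2·134 + 73/18 + 2.1
= 268 + 4.06 + 2.10
= 274.16 mOsm/kg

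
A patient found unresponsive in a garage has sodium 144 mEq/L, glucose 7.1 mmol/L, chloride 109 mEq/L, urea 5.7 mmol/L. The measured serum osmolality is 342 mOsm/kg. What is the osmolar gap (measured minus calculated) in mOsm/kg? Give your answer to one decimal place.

41.2 mOsm/kg

Calculated osmolality = 2·Na + glucose + urea
= 2·144 + 7.1 + 5.7
= 288 + 7.10 + 5.70
= 300.8 mOsm/kg ≈ 300.8 mOsm/kg
Osmolar gap = measured − calculated = 342 − 300.8 = 41.2 mOsm/kg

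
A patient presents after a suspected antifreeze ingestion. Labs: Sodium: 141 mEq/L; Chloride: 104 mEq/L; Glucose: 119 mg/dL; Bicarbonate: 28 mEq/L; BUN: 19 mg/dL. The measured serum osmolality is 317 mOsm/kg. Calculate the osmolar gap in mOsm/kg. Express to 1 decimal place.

21.6 mOsm/kg

Calculated osmolality = 2·Na + glucose/18 + BUN/2.8
= 2·141 + 119/18 + 19/2.8
= 282 + 6.61 + 6.79
= 295.4 mOsm/kg ≈ 295.4 mOsm/kg
Osmolar gap = measured − calculated = 317 − 295.4 = 21.6 mOsm/kg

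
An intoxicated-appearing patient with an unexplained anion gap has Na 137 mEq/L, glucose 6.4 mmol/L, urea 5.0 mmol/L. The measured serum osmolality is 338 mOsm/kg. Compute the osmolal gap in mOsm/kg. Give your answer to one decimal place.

Calculated osmolality = 2·Na + glucose + urea
= 2·137 + 6.4 + 5
= 274 + 6.40 + 5
= 285.4 mOsm/kg ≈ 285.4 mOsm/kg
Osmolar gap = measured − calculated = 338 − 285.4 = 52.6 mOsm/kg

52.6 mOsm/kg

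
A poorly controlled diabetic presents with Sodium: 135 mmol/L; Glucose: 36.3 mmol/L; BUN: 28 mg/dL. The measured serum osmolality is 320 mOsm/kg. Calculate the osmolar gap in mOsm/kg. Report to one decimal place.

Calculated osmolality = 2·Na + glucose + BUN/2.8
= 2·135 + 36.3 + 28/2.8
= 270 + 36.30 + 10
= 316.3 mOsm/kg ≈ 316.3 mOsm/kg
Osmolar gap = measured − calculated = 320 − 316.3 = 3.7 mOsm/kg

3.7 mOsm/kg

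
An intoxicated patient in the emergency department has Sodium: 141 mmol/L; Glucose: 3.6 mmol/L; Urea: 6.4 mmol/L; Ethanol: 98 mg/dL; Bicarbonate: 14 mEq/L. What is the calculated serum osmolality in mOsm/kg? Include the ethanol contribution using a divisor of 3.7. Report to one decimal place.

Calculated osmolality = 2·Na + glucose + urea + ethanol/3.7
= 2·141 + 3.6 + 6.4 + 98/3.7
= 282 + 3.60 + 6.40 + 26.49
= 318.49 mOsm/kg

318.5 mOsm/kg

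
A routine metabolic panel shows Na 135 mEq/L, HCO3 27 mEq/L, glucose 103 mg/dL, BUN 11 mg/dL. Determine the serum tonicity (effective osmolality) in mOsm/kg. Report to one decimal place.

Effective osmolality excludes urea (freely permeant across cell membranes):
2·Na + glucose/18
= 2·135 + 103/18
= 270 + 5.72
= 275.72 mOsm/kg

275.7 mOsm/kg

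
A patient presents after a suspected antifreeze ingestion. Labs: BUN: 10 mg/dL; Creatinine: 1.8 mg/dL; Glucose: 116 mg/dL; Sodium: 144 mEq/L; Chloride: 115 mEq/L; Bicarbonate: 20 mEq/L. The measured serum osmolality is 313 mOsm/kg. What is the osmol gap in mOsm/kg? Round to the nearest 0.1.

15.0 mOsm/kg

Calculated osmolality = 2·Na + glucose/18 + BUN/2.8
= 2·144 + 116/18 + 10/2.8
= 288 + 6.44 + 3.57
= 298.01 mOsm/kg ≈ 298.0 mOsm/kg
Osmolar gap = measured − calculated = 313 − 298.0 = 15.0 mOsm/kg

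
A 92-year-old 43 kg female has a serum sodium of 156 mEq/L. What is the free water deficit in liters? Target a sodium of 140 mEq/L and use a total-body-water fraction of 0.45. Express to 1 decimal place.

2.2 L

TBW = 0.45 · 43 = 19.35 L
Free water deficit = TBW · (Na/140 − 1)
= 19.35 · (156/140 − 1)
= 19.35 · 0.1143
= 2.21 L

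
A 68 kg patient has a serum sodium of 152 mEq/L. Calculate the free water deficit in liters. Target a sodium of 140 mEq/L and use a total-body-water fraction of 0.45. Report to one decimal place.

TBW = 0.45 · 68 = 30.6 L
Free water deficit = TBW · (Na/140 − 1)
= 30.6 · (152/140 − 1)
= 30.6 · 0.0857
= 2.62 L

2.6 L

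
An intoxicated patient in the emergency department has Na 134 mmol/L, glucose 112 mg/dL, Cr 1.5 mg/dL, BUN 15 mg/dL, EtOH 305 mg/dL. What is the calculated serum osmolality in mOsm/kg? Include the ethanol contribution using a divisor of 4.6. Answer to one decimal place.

Calculated osmolality = 2·Na + glucose/18 + BUN/2.8 + ethanol/4.6
= 2·134 + 112/18 + 15/2.8 + 305/4.6
= 268 + 6.22 + 5.36 + 66.30
= 345.88 mOsm/kg

345.9 mOsm/kg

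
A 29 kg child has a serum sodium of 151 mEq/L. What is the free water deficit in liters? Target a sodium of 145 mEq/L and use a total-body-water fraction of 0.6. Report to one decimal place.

TBW = 0.6 · 29 = 17.4 L
Free water deficit = TBW · (Na/145 − 1)
= 17.4 · (151/145 − 1)
= 17.4 · 0.0414
= 0.72 L

0.7 L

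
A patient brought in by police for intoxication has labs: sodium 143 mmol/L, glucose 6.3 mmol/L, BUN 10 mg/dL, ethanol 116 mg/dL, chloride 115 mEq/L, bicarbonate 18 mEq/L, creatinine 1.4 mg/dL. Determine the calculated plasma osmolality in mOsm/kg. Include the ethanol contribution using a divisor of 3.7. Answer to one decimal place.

Calculated osmolality = 2·Na + glucose + BUN/2.8 + ethanol/3.7
= 2·143 + 6.3 + 10/2.8 + 116/3.7
= 286 + 6.30 + 3.57 + 31.35
= 327.22 mOsm/kg

327.2 mOsm/kg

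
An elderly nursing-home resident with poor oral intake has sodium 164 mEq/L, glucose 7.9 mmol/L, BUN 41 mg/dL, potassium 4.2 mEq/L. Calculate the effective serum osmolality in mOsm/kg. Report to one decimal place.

Effective osmolality excludes urea (freely permeant across cell membranes):
2·Na + glucose
= 2·164 + 7.9
= 328 + 7.9
= 335.9 mOsm/kg

335.9 mOsm/kg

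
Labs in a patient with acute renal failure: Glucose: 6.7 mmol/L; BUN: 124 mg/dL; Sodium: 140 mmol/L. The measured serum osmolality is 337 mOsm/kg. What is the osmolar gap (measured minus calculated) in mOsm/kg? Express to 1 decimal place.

6.0 mOsm/kg

Calculated osmolality = 2·Na + glucose + BUN/2.8
= 2·140 + 6.7 + 124/2.8
= 280 + 6.70 + 44.29
= 330.99 mOsm/kg ≈ 331.0 mOsm/kg
Osmolar gap = measured − calculated = 337 − 331.0 = 6.0 mOsm/kg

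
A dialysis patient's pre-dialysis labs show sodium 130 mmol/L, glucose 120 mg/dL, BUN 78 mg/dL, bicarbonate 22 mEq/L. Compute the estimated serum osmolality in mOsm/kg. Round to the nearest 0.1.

Calculated osmolality = 2·Na + glucose/18 + BUN/2.8
= 2·130 + 120/18 + 78/2.8
= 260 + 6.67 + 27.86
= 294.53 mOsm/kg

294.5 mOsm/kg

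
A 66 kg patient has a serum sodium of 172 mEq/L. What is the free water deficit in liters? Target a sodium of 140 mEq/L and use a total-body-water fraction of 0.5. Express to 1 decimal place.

7.5 L

TBW = 0.5 · 66 = 33 L
Free water deficit = TBW · (Na/140 − 1)
= 33 · (172/140 − 1)
= 33 · 0.2286
= 7.54 L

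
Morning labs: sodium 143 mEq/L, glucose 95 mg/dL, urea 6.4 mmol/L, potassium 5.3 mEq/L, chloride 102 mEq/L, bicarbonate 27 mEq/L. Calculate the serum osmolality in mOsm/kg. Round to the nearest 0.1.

Calculated osmolality = 2·Na + glucose/18 + urea
= 2·143 + 95/18 + 6.4
= 286 + 5.28 + 6.40
= 297.68 mOsm/kg

297.7 mOsm/kg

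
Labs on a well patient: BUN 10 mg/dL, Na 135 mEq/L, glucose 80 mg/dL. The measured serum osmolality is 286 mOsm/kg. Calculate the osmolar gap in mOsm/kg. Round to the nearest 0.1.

8.0 mOsm/kg

Calculated osmolality = 2·Na + glucose/18 + BUN/2.8
= 2·135 + 80/18 + 10/2.8
= 270 + 4.44 + 3.57
= 278.01 mOsm/kg ≈ 278.0 mOsm/kg
Osmolar gap = measured − calculated = 286 − 278.0 = 8.0 mOsm/kg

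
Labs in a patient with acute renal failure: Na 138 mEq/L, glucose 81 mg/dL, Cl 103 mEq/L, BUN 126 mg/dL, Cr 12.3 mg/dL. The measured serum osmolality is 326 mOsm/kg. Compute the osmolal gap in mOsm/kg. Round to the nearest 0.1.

0.5 mOsm/kg

Calculated osmolality = 2·Na + glucose/18 + BUN/2.8
= 2·138 + 81/18 + 126/2.8
= 276 + 4.50 + 45
= 325.5 mOsm/kg ≈ 325.5 mOsm/kg
Osmolar gap = measured − calculated = 326 − 325.5 = 0.5 mOsm/kg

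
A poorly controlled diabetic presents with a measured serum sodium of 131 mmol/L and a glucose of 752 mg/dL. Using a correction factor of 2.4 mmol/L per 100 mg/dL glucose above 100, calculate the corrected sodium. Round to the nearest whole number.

Corrected Na = measured Na + 2.4 · (glucose − 100)/100
= 131 + 2.4 · (752 − 100)/100
= 131 + 15.6
= 146.6 mmol/L

147 mmol/L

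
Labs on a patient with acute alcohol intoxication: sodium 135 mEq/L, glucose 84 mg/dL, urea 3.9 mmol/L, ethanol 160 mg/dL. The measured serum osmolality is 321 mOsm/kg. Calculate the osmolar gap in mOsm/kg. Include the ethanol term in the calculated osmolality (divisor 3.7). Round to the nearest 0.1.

-0.8 mOsm/kg

Calculated osmolality = 2·Na + glucose/18 + urea + ethanol/3.7
= 2·135 + 84/18 + 3.9 + 160/3.7
= 270 + 4.67 + 3.90 + 43.24
= 321.81 mOsm/kg ≈ 321.8 mOsm/kg
Osmolar gap = measured − calculated = 321 − 321.8 = -0.8 mOsm/kg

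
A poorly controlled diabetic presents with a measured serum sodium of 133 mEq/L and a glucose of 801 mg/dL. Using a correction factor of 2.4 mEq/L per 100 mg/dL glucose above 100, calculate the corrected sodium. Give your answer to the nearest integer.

150 mEq/L

Corrected Na = measured Na + 2.4 · (glucose − 100)/100
= 133 + 2.4 · (801 − 100)/100
= 133 + 16.8
= 149.8 mEq/L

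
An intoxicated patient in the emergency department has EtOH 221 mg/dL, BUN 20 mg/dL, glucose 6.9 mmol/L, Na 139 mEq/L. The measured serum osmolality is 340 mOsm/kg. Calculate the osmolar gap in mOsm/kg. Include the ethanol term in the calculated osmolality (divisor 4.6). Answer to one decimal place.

Calculated osmolality = 2·Na + glucose + BUN/2.8 + ethanol/4.6
= 2·139 + 6.9 + 20/2.8 + 221/4.6
= 278 + 6.90 + 7.14 + 48.04
= 340.08 mOsm/kg ≈ 340.1 mOsm/kg
Osmolar gap = measured − calculated = 340 − 340.1 = -0.1 mOsm/kg

-0.1 mOsm/kg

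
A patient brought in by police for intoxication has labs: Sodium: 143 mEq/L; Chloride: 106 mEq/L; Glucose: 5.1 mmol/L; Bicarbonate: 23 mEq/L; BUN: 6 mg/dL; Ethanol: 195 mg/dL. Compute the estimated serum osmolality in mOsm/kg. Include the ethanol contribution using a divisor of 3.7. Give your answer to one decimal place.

345.9 mOsm/kg

Calculated osmolality = 2·Na + glucose + BUN/2.8 + ethanol/3.7
= 2·143 + 5.1 + 6/2.8 + 195/3.7
= 286 + 5.10 + 2.14 + 52.70
= 345.94 mOsm/kg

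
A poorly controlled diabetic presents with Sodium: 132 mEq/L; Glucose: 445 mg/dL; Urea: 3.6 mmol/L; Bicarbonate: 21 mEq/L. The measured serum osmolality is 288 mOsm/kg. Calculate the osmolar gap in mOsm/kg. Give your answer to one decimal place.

-4.3 mOsm/kg

Calculated osmolality = 2·Na + glucose/18 + urea
= 2·132 + 445/18 + 3.6
= 264 + 24.72 + 3.60
= 292.32 mOsm/kg ≈ 292.3 mOsm/kg
Osmolar gap = measured − calculated = 288 − 292.3 = -4.3 mOsm/kg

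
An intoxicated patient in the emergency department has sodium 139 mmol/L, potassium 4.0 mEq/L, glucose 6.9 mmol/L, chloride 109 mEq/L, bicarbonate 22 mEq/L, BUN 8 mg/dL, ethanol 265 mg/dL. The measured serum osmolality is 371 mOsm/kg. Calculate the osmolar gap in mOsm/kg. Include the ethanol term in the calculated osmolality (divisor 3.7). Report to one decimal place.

Calculated osmolality = 2·Na + glucose + BUN/2.8 + ethanol/3.7
= 2·139 + 6.9 + 8/2.8 + 265/3.7
= 278 + 6.90 + 2.86 + 71.62
= 359.38 mOsm/kg ≈ 359.4 mOsm/kg
Osmolar gap = measured − calculated = 371 − 359.4 = 11.6 mOsm/kg

11.6 mOsm/kg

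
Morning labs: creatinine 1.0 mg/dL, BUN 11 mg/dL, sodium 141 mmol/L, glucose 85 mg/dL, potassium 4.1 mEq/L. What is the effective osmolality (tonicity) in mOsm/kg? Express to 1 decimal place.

286.7 mOsm/kg

Effective osmolality excludes urea (freely permeant across cell membranes):
2·Na + glucose/18
= 2·141 + 85/18
= 282 + 4.72
= 286.72 mOsm/kg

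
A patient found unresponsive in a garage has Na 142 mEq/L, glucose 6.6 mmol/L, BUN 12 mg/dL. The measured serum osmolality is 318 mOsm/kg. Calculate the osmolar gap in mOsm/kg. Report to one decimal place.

23.1 mOsm/kg

Calculated osmolality = 2·Na + glucose + BUN/2.8
= 2·142 + 6.6 + 12/2.8
= 284 + 6.60 + 4.29
= 294.89 mOsm/kg ≈ 294.9 mOsm/kg
Osmolar gap = measured − calculated = 318 − 294.9 = 23.1 mOsm/kg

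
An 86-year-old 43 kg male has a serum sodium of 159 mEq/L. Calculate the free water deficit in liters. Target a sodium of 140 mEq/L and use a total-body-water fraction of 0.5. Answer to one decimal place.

TBW = 0.5 · 43 = 21.5 L
Free water deficit = TBW · (Na/140 − 1)
= 21.5 · (159/140 − 1)
= 21.5 · 0.1357
= 2.92 L

2.9 L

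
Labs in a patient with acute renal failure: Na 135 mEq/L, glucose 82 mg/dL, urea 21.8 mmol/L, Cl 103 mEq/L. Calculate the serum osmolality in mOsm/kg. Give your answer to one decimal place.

Calculated osmolality = 2·Na + glucose/18 + urea
= 2·135 + 82/18 + 21.8
= 270 + 4.56 + 21.80
= 296.36 mOsm/kg

296.4 mOsm/kg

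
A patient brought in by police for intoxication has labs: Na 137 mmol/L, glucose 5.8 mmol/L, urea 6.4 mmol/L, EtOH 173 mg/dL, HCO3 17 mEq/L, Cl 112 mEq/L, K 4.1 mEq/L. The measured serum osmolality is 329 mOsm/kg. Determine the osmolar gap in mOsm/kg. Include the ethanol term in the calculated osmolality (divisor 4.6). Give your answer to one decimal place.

5.2 mOsm/kg

Calculated osmolality = 2·Na + glucose + urea + ethanol/4.6
= 2·137 + 5.8 + 6.4 + 173/4.6
= 274 + 5.80 + 6.40 + 37.61
= 323.81 mOsm/kg ≈ 323.8 mOsm/kg
Osmolar gap = measured − calculated = 329 − 323.8 = 5.2 mOsm/kg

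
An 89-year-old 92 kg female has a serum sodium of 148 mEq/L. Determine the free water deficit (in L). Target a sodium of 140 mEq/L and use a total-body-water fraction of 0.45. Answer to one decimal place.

TBW = 0.45 · 92 = 41.4 L
Free water deficit = TBW · (Na/140 − 1)
= 41.4 · (148/140 − 1)
= 41.4 · 0.0571
= 2.36 L

2.4 L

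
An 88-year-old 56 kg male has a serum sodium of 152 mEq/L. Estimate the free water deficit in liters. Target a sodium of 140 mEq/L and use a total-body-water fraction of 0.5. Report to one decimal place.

2.4 L

TBW = 0.5 · 56 = 28 L
Free water deficit = TBW · (Na/140 − 1)
= 28 · (152/140 − 1)
= 28 · 0.0857
= 2.4 L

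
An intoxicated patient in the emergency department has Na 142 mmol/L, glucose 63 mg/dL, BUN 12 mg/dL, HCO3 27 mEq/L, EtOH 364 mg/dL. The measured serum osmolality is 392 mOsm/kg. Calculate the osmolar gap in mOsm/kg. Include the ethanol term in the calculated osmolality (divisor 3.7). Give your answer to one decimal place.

Calculated osmolality = 2·Na + glucose/18 + BUN/2.8 + ethanol/3.7
= 2·142 + 63/18 + 12/2.8 + 364/3.7
= 284 + 3.50 + 4.29 + 98.38
= 390.17 mOsm/kg ≈ 390.2 mOsm/kg
Osmolar gap = measured − calculated = 392 − 390.2 = 1.8 mOsm/kg

1.8 mOsm/kg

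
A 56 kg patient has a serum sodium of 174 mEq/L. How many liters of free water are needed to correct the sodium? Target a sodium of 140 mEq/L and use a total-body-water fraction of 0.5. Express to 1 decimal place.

6.8 L

TBW = 0.5 · 56 = 28 L
Free water deficit = TBW · (Na/140 − 1)
= 28 · (174/140 − 1)
= 28 · 0.2429
= 6.8 L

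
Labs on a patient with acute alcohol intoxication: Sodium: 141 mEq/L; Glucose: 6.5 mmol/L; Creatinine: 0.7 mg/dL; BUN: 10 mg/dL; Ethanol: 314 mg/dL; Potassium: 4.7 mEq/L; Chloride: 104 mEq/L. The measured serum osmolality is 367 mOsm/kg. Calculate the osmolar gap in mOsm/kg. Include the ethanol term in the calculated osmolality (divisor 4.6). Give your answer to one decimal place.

6.7 mOsm/kg

Calculated osmolality = 2·Na + glucose + BUN/2.8 + ethanol/4.6
= 2·141 + 6.5 + 10/2.8 + 314/4.6
= 282 + 6.50 + 3.57 + 68.26
= 360.33 mOsm/kg ≈ 360.3 mOsm/kg
Osmolar gap = measured − calculated = 367 − 360.3 = 6.7 mOsm/kg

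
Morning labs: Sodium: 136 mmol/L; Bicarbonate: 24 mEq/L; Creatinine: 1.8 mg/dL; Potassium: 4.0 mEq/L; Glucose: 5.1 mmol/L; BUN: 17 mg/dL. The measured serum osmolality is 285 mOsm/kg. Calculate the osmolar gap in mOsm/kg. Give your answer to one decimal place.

Calculated osmolality = 2·Na + glucose + BUN/2.8
= 2·136 + 5.1 + 17/2.8
= 272 + 5.10 + 6.07
= 283.17 mOsm/kg ≈ 283.2 mOsm/kg
Osmolar gap = measured − calculated = 285 − 283.2 = 1.8 mOsm/kg

1.8 mOsm/kg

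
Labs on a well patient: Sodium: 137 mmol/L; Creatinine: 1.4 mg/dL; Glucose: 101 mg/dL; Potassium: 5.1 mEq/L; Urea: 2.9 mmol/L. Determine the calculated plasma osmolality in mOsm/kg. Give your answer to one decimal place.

Calculated osmolality = 2·Na + glucose/18 + urea
= 2·137 + 101/18 + 2.9
= 274 + 5.61 + 2.90
= 282.51 mOsm/kg

282.5 mOsm/kg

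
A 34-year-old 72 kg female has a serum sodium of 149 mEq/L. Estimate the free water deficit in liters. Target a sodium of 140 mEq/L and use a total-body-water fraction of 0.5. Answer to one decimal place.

2.3 L

TBW = 0.5 · 72 = 36 L
Free water deficit = TBW · (Na/140 − 1)
= 36 · (149/140 − 1)
= 36 · 0.0643
= 2.31 L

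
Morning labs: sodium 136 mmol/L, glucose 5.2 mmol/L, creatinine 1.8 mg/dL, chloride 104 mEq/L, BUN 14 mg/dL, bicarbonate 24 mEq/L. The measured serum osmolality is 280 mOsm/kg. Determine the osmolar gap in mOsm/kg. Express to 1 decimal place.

Calculated osmolality = 2·Na + glucose + BUN/2.8
= 2·136 + 5.2 + 14/2.8
= 272 + 5.20 + 5
= 282.2 mOsm/kg ≈ 282.2 mOsm/kg
Osmolar gap = measured − calculated = 280 − 282.2 = -2.2 mOsm/kg

-2.2 mOsm/kg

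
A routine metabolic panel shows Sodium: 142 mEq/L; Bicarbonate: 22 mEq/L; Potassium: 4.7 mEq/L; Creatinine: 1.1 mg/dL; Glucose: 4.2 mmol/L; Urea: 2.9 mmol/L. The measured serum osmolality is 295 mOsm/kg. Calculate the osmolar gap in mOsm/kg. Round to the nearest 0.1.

Calculated osmolality = 2·Na + glucose + urea
= 2·142 + 4.2 + 2.9
= 284 + 4.20 + 2.90
= 291.1 mOsm/kg ≈ 291.1 mOsm/kg
Osmolar gap = measured − calculated = 295 − 291.1 = 3.9 mOsm/kg

3.9 mOsm/kg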